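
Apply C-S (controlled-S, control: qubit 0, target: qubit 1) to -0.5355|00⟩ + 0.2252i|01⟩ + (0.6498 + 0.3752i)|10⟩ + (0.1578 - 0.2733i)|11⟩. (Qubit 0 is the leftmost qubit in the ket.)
-0.5355|00⟩ + 0.2252i|01⟩ + (0.6498 + 0.3752i)|10⟩ + (0.2733 + 0.1578i)|11⟩

C-S leaves the control-|0⟩ kets |00⟩, |01⟩ unchanged and applies S to qubit 1 on the control-|1⟩ pair (|10⟩, |11⟩).
S = [[1, 0], [0, i]].
With a = amp(|10⟩) = (0.6498 + 0.3752i) and b = amp(|11⟩) = (0.1578 - 0.2733i):
new amp(|10⟩) = (1)·a = (0.6498 + 0.3752i)
new amp(|11⟩) = (i)·b = (0.2733 + 0.1578i)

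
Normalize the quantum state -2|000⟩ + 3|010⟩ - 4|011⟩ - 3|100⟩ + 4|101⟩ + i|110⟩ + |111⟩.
-0.2673|000⟩ + 0.4009|010⟩ - 0.5345|011⟩ - 0.4009|100⟩ + 0.5345|101⟩ + 0.1336i|110⟩ + 0.1336|111⟩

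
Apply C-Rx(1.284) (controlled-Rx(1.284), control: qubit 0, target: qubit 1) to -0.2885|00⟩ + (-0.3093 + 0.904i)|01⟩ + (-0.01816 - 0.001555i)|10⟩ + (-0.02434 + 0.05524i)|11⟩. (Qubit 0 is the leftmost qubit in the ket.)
-0.2885|00⟩ + (-0.3093 + 0.904i)|01⟩ + (0.01853 + 0.01333i)|10⟩ + (-0.02043 + 0.05512i)|11⟩

C-Rx(1.284) leaves the control-|0⟩ kets |00⟩, |01⟩ unchanged and applies Rx(1.284) to qubit 1 on the control-|1⟩ pair (|10⟩, |11⟩).
Rx(1.284) = [[cos(θ/2), −i·sin(θ/2)], [−i·sin(θ/2), cos(θ/2)]]; θ = 1.284, cos(θ/2) ≈ 0.8009, sin(θ/2) ≈ 0.598798.
With a = amp(|10⟩) = (-0.01816 - 0.001555i) and b = amp(|11⟩) = (-0.02434 + 0.05524i):
new amp(|10⟩) = (0.8009)·a + (-0.598798i)·b = (0.01853 + 0.01333i)
new amp(|11⟩) = (-0.598798i)·a + (0.8009)·b = (-0.02043 + 0.05512i)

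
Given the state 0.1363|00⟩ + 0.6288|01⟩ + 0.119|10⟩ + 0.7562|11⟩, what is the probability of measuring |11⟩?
0.5718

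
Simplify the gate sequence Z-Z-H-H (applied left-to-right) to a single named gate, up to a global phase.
I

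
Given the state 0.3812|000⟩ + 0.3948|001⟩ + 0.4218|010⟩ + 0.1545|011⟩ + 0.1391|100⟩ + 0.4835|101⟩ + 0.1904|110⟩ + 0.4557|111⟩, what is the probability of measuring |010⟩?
0.1779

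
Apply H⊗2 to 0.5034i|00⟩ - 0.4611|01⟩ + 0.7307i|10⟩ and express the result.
(-0.2306 + 0.6171i)|00⟩ + (0.2306 + 0.6171i)|01⟩ + (-0.2306 - 0.1137i)|10⟩ + (0.2306 - 0.1137i)|11⟩

H⊗2 gives amp(|y⟩) = (1/2) Σ_x (−1)^(x·y) amp(|x⟩), where x·y is the number of positions in which both x and y have a 1.
|00⟩: (0.5034i - 0.4611 + 0.7307i)/2 = (-0.2306 + 0.6171i)
|01⟩: (0.5034i + 0.4611 + 0.7307i)/2 = (0.2306 + 0.6171i)
|10⟩: (0.5034i - 0.4611 - 0.7307i)/2 = (-0.2306 - 0.1137i)
|11⟩: (0.5034i + 0.4611 - 0.7307i)/2 = (0.2306 - 0.1137i)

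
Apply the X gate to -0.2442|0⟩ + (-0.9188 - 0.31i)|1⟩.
(-0.9188 - 0.31i)|0⟩ - 0.2442|1⟩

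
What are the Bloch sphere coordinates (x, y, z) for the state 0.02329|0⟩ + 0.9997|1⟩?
(0.04657, 0, -0.9989)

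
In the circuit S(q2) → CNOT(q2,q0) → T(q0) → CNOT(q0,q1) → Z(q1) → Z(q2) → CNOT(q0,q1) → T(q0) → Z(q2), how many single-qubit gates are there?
6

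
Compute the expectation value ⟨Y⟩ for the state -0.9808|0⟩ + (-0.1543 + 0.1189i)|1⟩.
-0.2332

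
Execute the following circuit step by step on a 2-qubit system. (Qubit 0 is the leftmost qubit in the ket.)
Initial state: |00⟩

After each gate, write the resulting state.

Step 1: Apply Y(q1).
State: i|01⟩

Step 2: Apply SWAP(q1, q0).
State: i|10⟩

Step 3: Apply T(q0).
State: (-1/√2 + (1/√2)i)|10⟩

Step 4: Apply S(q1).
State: (-1/√2 + (1/√2)i)|10⟩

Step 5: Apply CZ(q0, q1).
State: (-1/√2 + (1/√2)i)|10⟩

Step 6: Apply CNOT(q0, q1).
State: (-1/√2 + (1/√2)i)|11⟩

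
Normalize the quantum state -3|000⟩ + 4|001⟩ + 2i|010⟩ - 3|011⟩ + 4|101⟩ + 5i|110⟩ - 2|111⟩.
-0.3293|000⟩ + 0.4391|001⟩ + 0.2195i|010⟩ - 0.3293|011⟩ + 0.4391|101⟩ + 0.5488i|110⟩ - 0.2195|111⟩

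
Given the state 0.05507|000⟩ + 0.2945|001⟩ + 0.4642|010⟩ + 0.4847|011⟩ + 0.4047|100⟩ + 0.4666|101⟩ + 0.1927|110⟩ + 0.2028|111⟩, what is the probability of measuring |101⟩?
0.2177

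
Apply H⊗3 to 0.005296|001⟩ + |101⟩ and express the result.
0.3554|000⟩ - 0.3554|001⟩ + 0.3554|010⟩ - 0.3554|011⟩ - 0.3517|100⟩ + 0.3517|101⟩ - 0.3517|110⟩ + 0.3517|111⟩

H⊗3 gives amp(|y⟩) = (1/2√2) Σ_x (−1)^(x·y) amp(|x⟩), where x·y is the number of positions in which both x and y have a 1.
|000⟩: (0.005296 + 1)/(2√2) = 0.3554
|001⟩: (-0.005296 - 1)/(2√2) = -0.3554
|010⟩: (0.005296 + 1)/(2√2) = 0.3554
|011⟩: (-0.005296 - 1)/(2√2) = -0.3554
|100⟩: (0.005296 - 1)/(2√2) = -0.3517
|101⟩: (-0.005296 + 1)/(2√2) = 0.3517
|110⟩: (0.005296 - 1)/(2√2) = -0.3517
|111⟩: (-0.005296 + 1)/(2√2) = 0.3517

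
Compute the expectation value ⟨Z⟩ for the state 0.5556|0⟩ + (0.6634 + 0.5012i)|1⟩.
-0.3826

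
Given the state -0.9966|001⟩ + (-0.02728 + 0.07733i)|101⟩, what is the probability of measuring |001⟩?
0.9932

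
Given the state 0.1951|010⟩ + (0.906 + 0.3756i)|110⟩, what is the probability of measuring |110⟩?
0.9619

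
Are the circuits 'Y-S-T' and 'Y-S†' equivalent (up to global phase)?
No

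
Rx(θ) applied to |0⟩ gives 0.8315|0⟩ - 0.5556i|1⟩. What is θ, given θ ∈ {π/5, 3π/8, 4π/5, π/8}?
3π/8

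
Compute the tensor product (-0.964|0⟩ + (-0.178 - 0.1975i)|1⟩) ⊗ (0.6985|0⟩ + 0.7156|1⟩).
-0.6734|00⟩ - 0.6898|01⟩ + (-0.1243 - 0.138i)|10⟩ + (-0.1274 - 0.1413i)|11⟩

amp(|b₁b₂…⟩) = product of the factor amplitudes for bits b₁, b₂, …; only kets whose every factor amplitude is nonzero survive.
|00⟩: (-0.964)(0.6985) = -0.6734
|01⟩: (-0.964)(0.7156) = -0.6898
|10⟩: (-0.178 - 0.1975i)(0.6985) = (-0.1243 - 0.138i)
|11⟩: (-0.178 - 0.1975i)(0.7156) = (-0.1274 - 0.1413i)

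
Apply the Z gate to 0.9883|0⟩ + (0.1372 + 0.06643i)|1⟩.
0.9883|0⟩ + (-0.1372 - 0.06643i)|1⟩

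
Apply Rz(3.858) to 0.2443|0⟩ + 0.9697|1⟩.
(-0.08565 - 0.2288i)|0⟩ + (-0.34 + 0.9082i)|1⟩

Rz(3.858) = [[e^(−iθ/2), 0], [0, e^(iθ/2)]] with e^(±iθ/2) = cos(θ/2) ± i·sin(θ/2); θ = 3.858, cos(θ/2) ≈ -0.350592, sin(θ/2) ≈ 0.936528.
With a = amp(|0⟩) = 0.2443 and b = amp(|1⟩) = 0.9697:
new amp(|0⟩) = (-0.350592 - 0.936528i)·a = (-0.08565 - 0.2288i)
new amp(|1⟩) = (-0.350592 + 0.936528i)·b = (-0.34 + 0.9082i)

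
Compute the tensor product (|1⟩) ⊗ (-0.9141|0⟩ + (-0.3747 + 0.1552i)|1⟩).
-0.9141|10⟩ + (-0.3747 + 0.1552i)|11⟩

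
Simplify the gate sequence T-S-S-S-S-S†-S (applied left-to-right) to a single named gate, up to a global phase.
T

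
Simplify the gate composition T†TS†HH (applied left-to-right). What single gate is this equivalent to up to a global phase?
S†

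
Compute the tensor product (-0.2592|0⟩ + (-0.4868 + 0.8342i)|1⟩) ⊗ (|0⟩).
-0.2592|00⟩ + (-0.4868 + 0.8342i)|10⟩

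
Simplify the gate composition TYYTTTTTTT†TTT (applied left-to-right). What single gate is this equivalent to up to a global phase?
T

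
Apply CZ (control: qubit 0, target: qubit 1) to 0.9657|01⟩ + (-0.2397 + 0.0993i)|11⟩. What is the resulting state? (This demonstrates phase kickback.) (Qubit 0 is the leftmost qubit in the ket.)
0.9657|01⟩ + (0.2397 - 0.0993i)|11⟩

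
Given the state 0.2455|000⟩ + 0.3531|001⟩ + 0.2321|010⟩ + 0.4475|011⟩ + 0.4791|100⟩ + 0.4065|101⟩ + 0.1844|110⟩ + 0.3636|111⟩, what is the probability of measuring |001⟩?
0.1247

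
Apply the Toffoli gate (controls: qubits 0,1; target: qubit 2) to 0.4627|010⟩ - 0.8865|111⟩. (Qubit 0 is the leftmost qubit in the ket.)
0.4627|010⟩ - 0.8865|110⟩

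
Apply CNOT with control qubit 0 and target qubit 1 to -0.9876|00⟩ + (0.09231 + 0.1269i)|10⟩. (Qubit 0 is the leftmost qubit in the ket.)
-0.9876|00⟩ + (0.09231 + 0.1269i)|11⟩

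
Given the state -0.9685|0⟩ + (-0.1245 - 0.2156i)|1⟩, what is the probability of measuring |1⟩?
0.06198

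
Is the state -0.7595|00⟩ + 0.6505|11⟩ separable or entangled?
Entangled

Writing the state as a|00⟩ + b|01⟩ + c|10⟩ + d|11⟩, it is a product state iff ad − bc = 0.
Here (a, b, c, d) = (-0.7595, 0, 0, 0.6505): ad − bc = (-0.7595)(0.6505) − (0)(0) = -0.4941 ≠ 0, so the state is entangled.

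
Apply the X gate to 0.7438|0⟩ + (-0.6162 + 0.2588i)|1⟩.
(-0.6162 + 0.2588i)|0⟩ + 0.7438|1⟩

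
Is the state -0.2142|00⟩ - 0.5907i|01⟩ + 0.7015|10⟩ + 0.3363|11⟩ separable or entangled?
Entangled

Writing the state as a|00⟩ + b|01⟩ + c|10⟩ + d|11⟩, it is a product state iff ad − bc = 0.
Here (a, b, c, d) = (-0.2142, -0.5907i, 0.7015, 0.3363): ad − bc = (-0.2142)(0.3363) − (-0.5907i)(0.7015) = (-0.07204 + 0.4144i) ≠ 0, so the state is entangled.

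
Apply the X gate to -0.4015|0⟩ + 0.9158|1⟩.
0.9158|0⟩ - 0.4015|1⟩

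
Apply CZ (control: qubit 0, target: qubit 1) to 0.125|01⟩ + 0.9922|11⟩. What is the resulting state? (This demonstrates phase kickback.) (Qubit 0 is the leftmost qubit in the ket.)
0.125|01⟩ - 0.9922|11⟩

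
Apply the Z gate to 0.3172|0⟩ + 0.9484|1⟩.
0.3172|0⟩ - 0.9484|1⟩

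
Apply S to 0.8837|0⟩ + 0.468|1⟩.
0.8837|0⟩ + 0.468i|1⟩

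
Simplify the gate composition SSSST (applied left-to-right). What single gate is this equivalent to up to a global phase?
T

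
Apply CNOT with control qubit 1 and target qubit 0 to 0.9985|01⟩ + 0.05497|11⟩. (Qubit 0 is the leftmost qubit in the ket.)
0.05497|01⟩ + 0.9985|11⟩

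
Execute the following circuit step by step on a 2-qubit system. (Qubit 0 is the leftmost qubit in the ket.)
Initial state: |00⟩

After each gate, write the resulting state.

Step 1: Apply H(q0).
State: 1/√2|00⟩ + 1/√2|10⟩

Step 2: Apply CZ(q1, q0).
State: 1/√2|00⟩ + 1/√2|10⟩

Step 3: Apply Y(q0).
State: -(1/√2)i|00⟩ + (1/√2)i|10⟩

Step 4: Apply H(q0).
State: -i|10⟩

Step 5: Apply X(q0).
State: -i|00⟩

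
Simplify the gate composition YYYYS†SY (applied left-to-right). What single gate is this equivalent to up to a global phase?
Y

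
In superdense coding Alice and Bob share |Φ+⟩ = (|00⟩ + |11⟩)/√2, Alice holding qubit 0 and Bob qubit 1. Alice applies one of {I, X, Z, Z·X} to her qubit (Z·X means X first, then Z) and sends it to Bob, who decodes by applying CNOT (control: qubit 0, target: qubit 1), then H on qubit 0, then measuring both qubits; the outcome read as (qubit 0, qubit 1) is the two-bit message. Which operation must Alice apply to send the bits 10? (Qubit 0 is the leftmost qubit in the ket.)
Z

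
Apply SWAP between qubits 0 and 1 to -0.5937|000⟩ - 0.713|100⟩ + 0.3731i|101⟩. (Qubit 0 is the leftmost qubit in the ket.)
-0.5937|000⟩ - 0.713|010⟩ + 0.3731i|011⟩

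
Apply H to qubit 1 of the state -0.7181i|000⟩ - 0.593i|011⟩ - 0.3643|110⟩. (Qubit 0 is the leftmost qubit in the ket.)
-0.5078i|000⟩ - 0.4193i|001⟩ - 0.5078i|010⟩ + 0.4193i|011⟩ - 0.2576|100⟩ + 0.2576|110⟩

H on qubit 1 mixes each pair of kets that differ only in qubit 1: amplitudes (a, b) of (|…0…⟩, |…1…⟩) become ((a + b)/√2, (a − b)/√2). Kets absent from the input have amplitude 0.
(|000⟩, |010⟩): (a, b) = (-0.7181i, 0) → (-0.5078i, -0.5078i)
(|001⟩, |011⟩): (a, b) = (0, -0.593i) → (-0.4193i, 0.4193i)
(|100⟩, |110⟩): (a, b) = (0, -0.3643) → (-0.2576, 0.2576)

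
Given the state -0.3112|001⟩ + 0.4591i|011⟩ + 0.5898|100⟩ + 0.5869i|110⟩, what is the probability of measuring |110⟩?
0.3445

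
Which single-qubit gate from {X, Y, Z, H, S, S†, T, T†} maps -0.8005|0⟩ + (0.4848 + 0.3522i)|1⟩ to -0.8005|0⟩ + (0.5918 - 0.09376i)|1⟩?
T†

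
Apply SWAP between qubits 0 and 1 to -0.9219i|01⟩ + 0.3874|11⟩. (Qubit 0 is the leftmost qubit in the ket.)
-0.9219i|10⟩ + 0.3874|11⟩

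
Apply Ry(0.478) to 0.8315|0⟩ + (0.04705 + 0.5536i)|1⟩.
(0.7967 - 0.1311i)|0⟩ + (0.2426 + 0.5379i)|1⟩

Ry(0.478) = [[cos(θ/2), −sin(θ/2)], [sin(θ/2), cos(θ/2)]]; θ = 0.478, cos(θ/2) ≈ 0.971575, sin(θ/2) ≈ 0.236731.
With a = amp(|0⟩) = 0.8315 and b = amp(|1⟩) = (0.04705 + 0.5536i):
new amp(|0⟩) = (0.971575)·a + (-0.236731)·b = (0.7967 - 0.1311i)
new amp(|1⟩) = (0.236731)·a + (0.971575)·b = (0.2426 + 0.5379i)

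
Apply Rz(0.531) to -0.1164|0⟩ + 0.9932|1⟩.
(-0.1123 + 0.03054i)|0⟩ + (0.9584 + 0.2606i)|1⟩

Rz(0.531) = [[e^(−iθ/2), 0], [0, e^(iθ/2)]] with e^(±iθ/2) = cos(θ/2) ± i·sin(θ/2); θ = 0.531, cos(θ/2) ≈ 0.964961, sin(θ/2) ≈ 0.262392.
With a = amp(|0⟩) = -0.1164 and b = amp(|1⟩) = 0.9932:
new amp(|0⟩) = (0.964961 - 0.262392i)·a = (-0.1123 + 0.03054i)
new amp(|1⟩) = (0.964961 + 0.262392i)·b = (0.9584 + 0.2606i)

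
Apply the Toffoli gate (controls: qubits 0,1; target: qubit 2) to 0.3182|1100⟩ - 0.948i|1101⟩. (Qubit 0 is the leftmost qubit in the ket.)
0.3182|1110⟩ - 0.948i|1111⟩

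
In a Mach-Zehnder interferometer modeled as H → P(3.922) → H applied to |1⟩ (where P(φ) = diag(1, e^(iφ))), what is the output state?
(0.8553 + 0.3518i)|0⟩ + (0.1447 - 0.3518i)|1⟩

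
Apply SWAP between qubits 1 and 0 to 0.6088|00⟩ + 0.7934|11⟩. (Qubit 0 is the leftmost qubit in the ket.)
0.6088|00⟩ + 0.7934|11⟩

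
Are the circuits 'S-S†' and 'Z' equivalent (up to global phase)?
No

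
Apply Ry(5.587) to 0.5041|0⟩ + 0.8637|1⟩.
-0.7685|0⟩ - 0.6399|1⟩

Ry(5.587) = [[cos(θ/2), −sin(θ/2)], [sin(θ/2), cos(θ/2)]]; θ = 5.587, cos(θ/2) ≈ -0.940025, sin(θ/2) ≈ 0.341105.
With a = amp(|0⟩) = 0.5041 and b = amp(|1⟩) = 0.8637:
new amp(|0⟩) = (-0.940025)·a + (-0.341105)·b = -0.7685
new amp(|1⟩) = (0.341105)·a + (-0.940025)·b = -0.6399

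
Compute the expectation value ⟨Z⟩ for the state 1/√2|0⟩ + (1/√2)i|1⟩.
0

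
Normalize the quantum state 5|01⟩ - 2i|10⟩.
0.9285|01⟩ - 0.3714i|10⟩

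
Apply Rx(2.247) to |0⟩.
0.4325|0⟩ - 0.9016i|1⟩

Rx(2.247) = [[cos(θ/2), −i·sin(θ/2)], [−i·sin(θ/2), cos(θ/2)]]; θ = 2.247, cos(θ/2) ≈ 0.432529, sin(θ/2) ≈ 0.90162.
With a = amp(|0⟩) = 1 and b = amp(|1⟩) = 0:
new amp(|0⟩) = (0.432529)·a + (-0.90162i)·b = 0.4325
new amp(|1⟩) = (-0.90162i)·a + (0.432529)·b = -0.9016i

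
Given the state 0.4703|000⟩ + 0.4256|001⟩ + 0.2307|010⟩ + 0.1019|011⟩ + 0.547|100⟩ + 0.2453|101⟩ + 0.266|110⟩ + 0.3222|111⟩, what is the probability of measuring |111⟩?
0.1038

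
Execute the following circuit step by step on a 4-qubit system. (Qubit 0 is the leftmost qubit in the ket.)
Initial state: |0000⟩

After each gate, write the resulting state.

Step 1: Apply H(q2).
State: 1/√2|0000⟩ + 1/√2|0010⟩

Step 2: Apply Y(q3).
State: (1/√2)i|0001⟩ + (1/√2)i|0011⟩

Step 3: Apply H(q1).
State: (1/2)i|0001⟩ + (1/2)i|0011⟩ + (1/2)i|0101⟩ + (1/2)i|0111⟩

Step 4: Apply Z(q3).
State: -(1/2)i|0001⟩ - (1/2)i|0011⟩ - (1/2)i|0101⟩ - (1/2)i|0111⟩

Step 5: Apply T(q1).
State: -(1/2)i|0001⟩ - (1/2)i|0011⟩ + (1/√8 - (1/√8)i)|0101⟩ + (1/√8 - (1/√8)i)|0111⟩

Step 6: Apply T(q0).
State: -(1/2)i|0001⟩ - (1/2)i|0011⟩ + (1/√8 - (1/√8)i)|0101⟩ + (1/√8 - (1/√8)i)|0111⟩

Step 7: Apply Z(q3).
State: (1/2)i|0001⟩ + (1/2)i|0011⟩ + (-1/√8 + (1/√8)i)|0101⟩ + (-1/√8 + (1/√8)i)|0111⟩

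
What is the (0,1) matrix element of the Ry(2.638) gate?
-0.9685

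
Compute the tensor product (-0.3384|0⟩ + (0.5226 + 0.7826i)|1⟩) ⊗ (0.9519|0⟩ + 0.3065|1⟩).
-0.3221|00⟩ - 0.1037|01⟩ + (0.4975 + 0.745i)|10⟩ + (0.1602 + 0.2399i)|11⟩

amp(|b₁b₂…⟩) = product of the factor amplitudes for bits b₁, b₂, …; only kets whose every factor amplitude is nonzero survive.
|00⟩: (-0.3384)(0.9519) = -0.3221
|01⟩: (-0.3384)(0.3065) = -0.1037
|10⟩: (0.5226 + 0.7826i)(0.9519) = (0.4975 + 0.745i)
|11⟩: (0.5226 + 0.7826i)(0.3065) = (0.1602 + 0.2399i)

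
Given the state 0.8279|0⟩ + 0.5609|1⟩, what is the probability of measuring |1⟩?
0.3146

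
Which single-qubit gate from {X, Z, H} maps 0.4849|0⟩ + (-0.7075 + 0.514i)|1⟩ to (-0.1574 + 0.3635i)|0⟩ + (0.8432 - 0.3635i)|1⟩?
H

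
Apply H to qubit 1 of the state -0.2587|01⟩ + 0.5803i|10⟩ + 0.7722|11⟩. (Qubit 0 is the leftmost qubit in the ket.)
-0.1829|00⟩ + 0.1829|01⟩ + (0.546 + 0.4103i)|10⟩ + (-0.546 + 0.4103i)|11⟩

H on qubit 1 mixes each pair of kets that differ only in qubit 1: amplitudes (a, b) of (|…0…⟩, |…1…⟩) become ((a + b)/√2, (a − b)/√2). Kets absent from the input have amplitude 0.
(|00⟩, |01⟩): (a, b) = (0, -0.2587) → (-0.1829, 0.1829)
(|10⟩, |11⟩): (a, b) = (0.5803i, 0.7722) → ((0.546 + 0.4103i), (-0.546 + 0.4103i))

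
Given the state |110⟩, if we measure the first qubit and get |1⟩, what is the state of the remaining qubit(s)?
|10⟩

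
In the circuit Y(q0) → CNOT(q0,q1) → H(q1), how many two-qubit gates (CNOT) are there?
1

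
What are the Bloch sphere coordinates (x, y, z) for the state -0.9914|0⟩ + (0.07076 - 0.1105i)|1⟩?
(-0.1403, 0.2191, 0.9657)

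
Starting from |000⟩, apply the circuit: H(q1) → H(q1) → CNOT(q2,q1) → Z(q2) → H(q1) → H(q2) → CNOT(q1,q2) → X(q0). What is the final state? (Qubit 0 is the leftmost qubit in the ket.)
1/2|100⟩ + 1/2|101⟩ + 1/2|110⟩ + 1/2|111⟩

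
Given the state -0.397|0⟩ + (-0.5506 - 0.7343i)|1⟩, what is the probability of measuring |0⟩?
0.1576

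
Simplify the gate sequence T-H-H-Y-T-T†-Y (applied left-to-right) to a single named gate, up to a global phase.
T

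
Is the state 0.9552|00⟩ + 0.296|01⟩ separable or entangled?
Separable

Writing the state as a|00⟩ + b|01⟩ + c|10⟩ + d|11⟩, it is a product state iff ad − bc = 0.
Here (a, b, c, d) = (0.9552, 0.296, 0, 0): ad − bc = (0.9552)(0) − (0.296)(0) = 0, so the state is separable.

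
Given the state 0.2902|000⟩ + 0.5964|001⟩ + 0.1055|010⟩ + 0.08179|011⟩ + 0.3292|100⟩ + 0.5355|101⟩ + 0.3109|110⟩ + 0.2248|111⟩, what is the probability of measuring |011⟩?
0.00669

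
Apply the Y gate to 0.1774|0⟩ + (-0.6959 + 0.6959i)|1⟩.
(0.6959 + 0.6959i)|0⟩ + 0.1774i|1⟩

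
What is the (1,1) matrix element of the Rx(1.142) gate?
0.8414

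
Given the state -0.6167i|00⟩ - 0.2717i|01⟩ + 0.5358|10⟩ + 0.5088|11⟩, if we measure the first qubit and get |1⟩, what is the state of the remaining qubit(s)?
0.7251|0⟩ + 0.6886|1⟩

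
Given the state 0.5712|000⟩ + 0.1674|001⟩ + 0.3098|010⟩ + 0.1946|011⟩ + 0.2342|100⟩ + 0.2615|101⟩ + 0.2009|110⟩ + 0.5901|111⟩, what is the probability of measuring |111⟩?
0.3482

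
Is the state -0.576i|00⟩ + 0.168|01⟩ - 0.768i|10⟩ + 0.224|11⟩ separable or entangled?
Separable

Writing the state as a|00⟩ + b|01⟩ + c|10⟩ + d|11⟩, it is a product state iff ad − bc = 0.
Here (a, b, c, d) = (-0.576i, 0.168, -0.768i, 0.224): ad − bc = (-0.576i)(0.224) − (0.168)(-0.768i) = 0, so the state is separable.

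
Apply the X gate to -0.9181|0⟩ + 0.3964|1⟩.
0.3964|0⟩ - 0.9181|1⟩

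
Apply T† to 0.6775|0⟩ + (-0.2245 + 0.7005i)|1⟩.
0.6775|0⟩ + (0.3366 + 0.6541i)|1⟩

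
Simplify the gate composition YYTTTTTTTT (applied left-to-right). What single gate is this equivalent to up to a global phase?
I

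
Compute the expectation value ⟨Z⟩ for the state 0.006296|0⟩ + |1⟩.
-1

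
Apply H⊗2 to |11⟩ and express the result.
1/2|00⟩ - 1/2|01⟩ - 1/2|10⟩ + 1/2|11⟩

H⊗2 gives amp(|y⟩) = (1/2) Σ_x (−1)^(x·y) amp(|x⟩), where x·y is the number of positions in which both x and y have a 1.
|00⟩: (1)/2 = 1/2
|01⟩: (-1)/2 = -1/2
|10⟩: (-1)/2 = -1/2
|11⟩: (1)/2 = 1/2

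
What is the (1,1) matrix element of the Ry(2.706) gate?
0.2161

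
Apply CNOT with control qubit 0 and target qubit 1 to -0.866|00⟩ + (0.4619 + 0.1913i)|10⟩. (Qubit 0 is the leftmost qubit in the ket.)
-0.866|00⟩ + (0.4619 + 0.1913i)|11⟩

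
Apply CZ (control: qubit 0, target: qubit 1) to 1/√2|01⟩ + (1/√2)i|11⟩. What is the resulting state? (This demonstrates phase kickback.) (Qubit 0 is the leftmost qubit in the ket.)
1/√2|01⟩ - (1/√2)i|11⟩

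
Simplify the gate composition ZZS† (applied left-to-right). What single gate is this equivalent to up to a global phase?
S†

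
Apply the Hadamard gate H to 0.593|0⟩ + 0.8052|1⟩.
0.9887|0⟩ - 0.15|1⟩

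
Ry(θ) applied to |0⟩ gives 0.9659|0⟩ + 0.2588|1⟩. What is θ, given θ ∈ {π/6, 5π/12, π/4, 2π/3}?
π/6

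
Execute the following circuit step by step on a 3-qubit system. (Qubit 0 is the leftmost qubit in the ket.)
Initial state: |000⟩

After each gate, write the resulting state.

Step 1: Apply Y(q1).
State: i|010⟩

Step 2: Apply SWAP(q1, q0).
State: i|100⟩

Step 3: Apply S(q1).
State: i|100⟩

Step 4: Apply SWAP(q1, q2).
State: i|100⟩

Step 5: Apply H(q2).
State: (1/√2)i|100⟩ + (1/√2)i|101⟩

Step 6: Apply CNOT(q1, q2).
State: (1/√2)i|100⟩ + (1/√2)i|101⟩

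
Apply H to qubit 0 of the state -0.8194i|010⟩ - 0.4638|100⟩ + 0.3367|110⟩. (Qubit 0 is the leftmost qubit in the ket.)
-0.328|000⟩ + (0.2381 - 0.5794i)|010⟩ + 0.328|100⟩ + (-0.2381 - 0.5794i)|110⟩

H on qubit 0 mixes each pair of kets that differ only in qubit 0: amplitudes (a, b) of (|…0…⟩, |…1…⟩) become ((a + b)/√2, (a − b)/√2). Kets absent from the input have amplitude 0.
(|000⟩, |100⟩): (a, b) = (0, -0.4638) → (-0.328, 0.328)
(|010⟩, |110⟩): (a, b) = (-0.8194i, 0.3367) → ((0.2381 - 0.5794i), (-0.2381 - 0.5794i))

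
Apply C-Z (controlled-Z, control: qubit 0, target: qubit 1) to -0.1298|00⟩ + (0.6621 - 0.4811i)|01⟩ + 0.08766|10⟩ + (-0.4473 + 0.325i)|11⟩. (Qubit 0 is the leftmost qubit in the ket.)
-0.1298|00⟩ + (0.6621 - 0.4811i)|01⟩ + 0.08766|10⟩ + (0.4473 - 0.325i)|11⟩

C-Z leaves the control-|0⟩ kets |00⟩, |01⟩ unchanged and applies Z to qubit 1 on the control-|1⟩ pair (|10⟩, |11⟩).
Z = [[1, 0], [0, -1]].
With a = amp(|10⟩) = 0.08766 and b = amp(|11⟩) = (-0.4473 + 0.325i):
new amp(|10⟩) = (1)·a = 0.08766
new amp(|11⟩) = (-1)·b = (0.4473 - 0.325i)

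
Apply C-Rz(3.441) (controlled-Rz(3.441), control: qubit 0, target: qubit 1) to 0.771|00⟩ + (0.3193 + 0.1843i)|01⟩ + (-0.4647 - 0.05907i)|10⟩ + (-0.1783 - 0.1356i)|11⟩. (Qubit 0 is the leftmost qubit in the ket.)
0.771|00⟩ + (0.3193 + 0.1843i)|01⟩ + (0.0109 + 0.4683i)|10⟩ + (0.1607 - 0.1561i)|11⟩

C-Rz(3.441) leaves the control-|0⟩ kets |00⟩, |01⟩ unchanged and applies Rz(3.441) to qubit 1 on the control-|1⟩ pair (|10⟩, |11⟩).
Rz(3.441) = [[e^(−iθ/2), 0], [0, e^(iθ/2)]] with e^(±iθ/2) = cos(θ/2) ± i·sin(θ/2); θ = 3.441, cos(θ/2) ≈ -0.149145, sin(θ/2) ≈ 0.988815.
With a = amp(|10⟩) = (-0.4647 - 0.05907i) and b = amp(|11⟩) = (-0.1783 - 0.1356i):
new amp(|10⟩) = (-0.149145 - 0.988815i)·a = (0.0109 + 0.4683i)
new amp(|11⟩) = (-0.149145 + 0.988815i)·b = (0.1607 - 0.1561i)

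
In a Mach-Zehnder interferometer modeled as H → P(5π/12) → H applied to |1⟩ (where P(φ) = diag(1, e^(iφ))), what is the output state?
(0.3706 - 0.483i)|0⟩ + (0.6294 + 0.483i)|1⟩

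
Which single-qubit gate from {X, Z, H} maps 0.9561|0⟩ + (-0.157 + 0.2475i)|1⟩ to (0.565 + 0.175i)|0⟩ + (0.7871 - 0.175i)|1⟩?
H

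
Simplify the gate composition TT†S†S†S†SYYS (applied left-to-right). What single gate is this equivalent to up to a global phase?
S†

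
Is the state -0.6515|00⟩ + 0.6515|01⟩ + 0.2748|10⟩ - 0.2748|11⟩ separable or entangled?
Separable

Writing the state as a|00⟩ + b|01⟩ + c|10⟩ + d|11⟩, it is a product state iff ad − bc = 0.
Here (a, b, c, d) = (-0.6515, 0.6515, 0.2748, -0.2748): ad − bc = (-0.6515)(-0.2748) − (0.6515)(0.2748) = 0, so the state is separable.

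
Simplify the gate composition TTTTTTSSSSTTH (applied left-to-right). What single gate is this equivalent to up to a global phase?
H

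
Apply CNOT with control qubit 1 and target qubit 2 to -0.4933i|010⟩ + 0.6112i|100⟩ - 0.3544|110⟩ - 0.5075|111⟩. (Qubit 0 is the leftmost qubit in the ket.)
-0.4933i|011⟩ + 0.6112i|100⟩ - 0.5075|110⟩ - 0.3544|111⟩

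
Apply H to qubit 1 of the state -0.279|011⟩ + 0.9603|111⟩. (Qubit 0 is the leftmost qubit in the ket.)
-0.1973|001⟩ + 0.1973|011⟩ + 0.679|101⟩ - 0.679|111⟩

H on qubit 1 mixes each pair of kets that differ only in qubit 1: amplitudes (a, b) of (|…0…⟩, |…1…⟩) become ((a + b)/√2, (a − b)/√2). Kets absent from the input have amplitude 0.
(|001⟩, |011⟩): (a, b) = (0, -0.279) → (-0.1973, 0.1973)
(|101⟩, |111⟩): (a, b) = (0, 0.9603) → (0.679, -0.679)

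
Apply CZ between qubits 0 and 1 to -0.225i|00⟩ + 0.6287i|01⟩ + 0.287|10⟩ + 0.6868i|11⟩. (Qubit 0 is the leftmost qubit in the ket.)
-0.225i|00⟩ + 0.6287i|01⟩ + 0.287|10⟩ - 0.6868i|11⟩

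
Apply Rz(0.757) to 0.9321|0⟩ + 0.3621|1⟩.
(0.8661 - 0.3444i)|0⟩ + (0.3365 + 0.1338i)|1⟩

Rz(0.757) = [[e^(−iθ/2), 0], [0, e^(iθ/2)]] with e^(±iθ/2) = cos(θ/2) ± i·sin(θ/2); θ = 0.757, cos(θ/2) ≈ 0.92922, sin(θ/2) ≈ 0.369527.
With a = amp(|0⟩) = 0.9321 and b = amp(|1⟩) = 0.3621:
new amp(|0⟩) = (0.92922 - 0.369527i)·a = (0.8661 - 0.3444i)
new amp(|1⟩) = (0.92922 + 0.369527i)·b = (0.3365 + 0.1338i)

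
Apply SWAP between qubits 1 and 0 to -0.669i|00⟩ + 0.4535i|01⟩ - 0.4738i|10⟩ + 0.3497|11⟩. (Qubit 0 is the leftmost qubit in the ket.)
-0.669i|00⟩ - 0.4738i|01⟩ + 0.4535i|10⟩ + 0.3497|11⟩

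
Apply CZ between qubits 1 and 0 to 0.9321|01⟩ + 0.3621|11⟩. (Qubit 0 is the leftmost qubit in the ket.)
0.9321|01⟩ - 0.3621|11⟩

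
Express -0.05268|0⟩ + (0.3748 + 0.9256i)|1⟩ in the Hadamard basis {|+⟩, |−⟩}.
(0.2278 + 0.6545i)|+⟩ + (-0.3023 - 0.6545i)|−⟩

With |ψ⟩ = α|0⟩ + β|1⟩, the Hadamard-basis coefficients are ⟨+|ψ⟩ = (α + β)/√2 and ⟨−|ψ⟩ = (α − β)/√2.
Here α = -0.05268, β = (0.3748 + 0.9256i): (α + β)/√2 = (0.2278 + 0.6545i), (α − β)/√2 = (-0.3023 - 0.6545i).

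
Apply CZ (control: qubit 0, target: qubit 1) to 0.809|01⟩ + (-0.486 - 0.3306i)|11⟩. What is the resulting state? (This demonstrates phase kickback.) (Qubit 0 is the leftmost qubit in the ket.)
0.809|01⟩ + (0.486 + 0.3306i)|11⟩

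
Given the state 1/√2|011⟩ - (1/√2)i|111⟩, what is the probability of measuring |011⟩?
1/2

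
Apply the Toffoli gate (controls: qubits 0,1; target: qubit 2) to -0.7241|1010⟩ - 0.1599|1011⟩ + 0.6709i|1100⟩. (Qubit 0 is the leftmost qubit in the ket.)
-0.7241|1010⟩ - 0.1599|1011⟩ + 0.6709i|1110⟩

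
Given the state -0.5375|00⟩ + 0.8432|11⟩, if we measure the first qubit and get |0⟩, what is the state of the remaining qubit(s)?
-|0⟩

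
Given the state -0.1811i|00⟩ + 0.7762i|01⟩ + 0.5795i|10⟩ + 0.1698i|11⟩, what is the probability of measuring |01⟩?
0.6025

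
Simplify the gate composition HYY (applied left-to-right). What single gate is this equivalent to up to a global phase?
H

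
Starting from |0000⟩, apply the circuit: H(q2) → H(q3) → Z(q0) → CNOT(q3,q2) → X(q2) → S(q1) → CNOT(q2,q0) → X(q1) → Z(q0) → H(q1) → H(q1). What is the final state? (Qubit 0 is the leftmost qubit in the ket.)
1/2|0100⟩ + 1/2|0101⟩ - 1/2|1110⟩ - 1/2|1111⟩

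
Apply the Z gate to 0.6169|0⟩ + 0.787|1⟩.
0.6169|0⟩ - 0.787|1⟩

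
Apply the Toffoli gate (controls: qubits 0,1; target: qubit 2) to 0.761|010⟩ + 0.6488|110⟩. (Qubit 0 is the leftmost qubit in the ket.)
0.761|010⟩ + 0.6488|111⟩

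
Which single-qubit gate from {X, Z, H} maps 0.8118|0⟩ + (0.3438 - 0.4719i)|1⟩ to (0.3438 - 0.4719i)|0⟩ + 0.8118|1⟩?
X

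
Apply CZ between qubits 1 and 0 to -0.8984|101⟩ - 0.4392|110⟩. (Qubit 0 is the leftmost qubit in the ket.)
-0.8984|101⟩ + 0.4392|110⟩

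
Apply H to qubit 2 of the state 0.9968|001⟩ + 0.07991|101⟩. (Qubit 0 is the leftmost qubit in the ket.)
0.7048|000⟩ - 0.7048|001⟩ + 0.0565|100⟩ - 0.0565|101⟩

H on qubit 2 mixes each pair of kets that differ only in qubit 2: amplitudes (a, b) of (|…0…⟩, |…1…⟩) become ((a + b)/√2, (a − b)/√2). Kets absent from the input have amplitude 0.
(|000⟩, |001⟩): (a, b) = (0, 0.9968) → (0.7048, -0.7048)
(|100⟩, |101⟩): (a, b) = (0, 0.07991) → (0.0565, -0.0565)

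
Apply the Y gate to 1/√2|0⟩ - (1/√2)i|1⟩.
-1/√2|0⟩ + (1/√2)i|1⟩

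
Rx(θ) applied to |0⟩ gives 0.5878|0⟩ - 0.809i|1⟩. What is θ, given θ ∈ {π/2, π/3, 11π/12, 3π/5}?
3π/5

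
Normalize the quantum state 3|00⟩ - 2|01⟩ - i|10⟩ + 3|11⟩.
0.6255|00⟩ - 0.417|01⟩ - 0.2085i|10⟩ + 0.6255|11⟩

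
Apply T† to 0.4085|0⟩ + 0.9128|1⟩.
0.4085|0⟩ + (0.6454 - 0.6454i)|1⟩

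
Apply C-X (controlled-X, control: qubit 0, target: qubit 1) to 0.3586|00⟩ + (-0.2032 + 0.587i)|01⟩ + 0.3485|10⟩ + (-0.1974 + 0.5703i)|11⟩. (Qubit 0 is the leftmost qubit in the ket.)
0.3586|00⟩ + (-0.2032 + 0.587i)|01⟩ + (-0.1974 + 0.5703i)|10⟩ + 0.3485|11⟩

C-X leaves the control-|0⟩ kets |00⟩, |01⟩ unchanged and applies X to qubit 1 on the control-|1⟩ pair (|10⟩, |11⟩).
X = [[0, 1], [1, 0]].
With a = amp(|10⟩) = 0.3485 and b = amp(|11⟩) = (-0.1974 + 0.5703i):
new amp(|10⟩) = (1)·b = (-0.1974 + 0.5703i)
new amp(|11⟩) = (1)·a = 0.3485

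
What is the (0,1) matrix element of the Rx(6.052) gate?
-0.1153i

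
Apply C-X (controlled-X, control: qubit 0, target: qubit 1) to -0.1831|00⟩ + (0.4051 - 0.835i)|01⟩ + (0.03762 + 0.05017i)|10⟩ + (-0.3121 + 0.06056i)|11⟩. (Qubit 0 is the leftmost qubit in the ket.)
-0.1831|00⟩ + (0.4051 - 0.835i)|01⟩ + (-0.3121 + 0.06056i)|10⟩ + (0.03762 + 0.05017i)|11⟩

C-X leaves the control-|0⟩ kets |00⟩, |01⟩ unchanged and applies X to qubit 1 on the control-|1⟩ pair (|10⟩, |11⟩).
X = [[0, 1], [1, 0]].
With a = amp(|10⟩) = (0.03762 + 0.05017i) and b = amp(|11⟩) = (-0.3121 + 0.06056i):
new amp(|10⟩) = (1)·b = (-0.3121 + 0.06056i)
new amp(|11⟩) = (1)·a = (0.03762 + 0.05017i)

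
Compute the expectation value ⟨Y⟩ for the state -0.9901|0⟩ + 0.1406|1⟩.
0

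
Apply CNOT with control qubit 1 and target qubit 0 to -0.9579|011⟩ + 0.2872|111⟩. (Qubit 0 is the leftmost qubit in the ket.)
0.2872|011⟩ - 0.9579|111⟩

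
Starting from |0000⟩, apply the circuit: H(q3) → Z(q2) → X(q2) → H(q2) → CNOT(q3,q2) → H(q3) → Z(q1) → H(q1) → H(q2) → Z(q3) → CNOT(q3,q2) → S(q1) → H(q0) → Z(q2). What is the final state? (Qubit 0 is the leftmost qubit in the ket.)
-1/2|0001⟩ - (1/2)i|0101⟩ - 1/2|1001⟩ - (1/2)i|1101⟩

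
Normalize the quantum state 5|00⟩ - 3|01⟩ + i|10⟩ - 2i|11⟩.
0.8006|00⟩ - 0.4804|01⟩ + 0.1601i|10⟩ - 0.3203i|11⟩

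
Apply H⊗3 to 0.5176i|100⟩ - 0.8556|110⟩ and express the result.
(-0.3025 + 0.183i)|000⟩ + (-0.3025 + 0.183i)|001⟩ + (0.3025 + 0.183i)|010⟩ + (0.3025 + 0.183i)|011⟩ + (0.3025 - 0.183i)|100⟩ + (0.3025 - 0.183i)|101⟩ + (-0.3025 - 0.183i)|110⟩ + (-0.3025 - 0.183i)|111⟩

H⊗3 gives amp(|y⟩) = (1/2√2) Σ_x (−1)^(x·y) amp(|x⟩), where x·y is the number of positions in which both x and y have a 1.
|000⟩: (0.5176i - 0.8556)/(2√2) = (-0.3025 + 0.183i)
|001⟩: (0.5176i - 0.8556)/(2√2) = (-0.3025 + 0.183i)
|010⟩: (0.5176i + 0.8556)/(2√2) = (0.3025 + 0.183i)
|011⟩: (0.5176i + 0.8556)/(2√2) = (0.3025 + 0.183i)
|100⟩: (-0.5176i + 0.8556)/(2√2) = (0.3025 - 0.183i)
|101⟩: (-0.5176i + 0.8556)/(2√2) = (0.3025 - 0.183i)
|110⟩: (-0.5176i - 0.8556)/(2√2) = (-0.3025 - 0.183i)
|111⟩: (-0.5176i - 0.8556)/(2√2) = (-0.3025 - 0.183i)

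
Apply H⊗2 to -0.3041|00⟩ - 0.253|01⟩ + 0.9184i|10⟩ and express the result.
(-0.2786 + 0.4592i)|00⟩ + (-0.02555 + 0.4592i)|01⟩ + (-0.2786 - 0.4592i)|10⟩ + (-0.02555 - 0.4592i)|11⟩

H⊗2 gives amp(|y⟩) = (1/2) Σ_x (−1)^(x·y) amp(|x⟩), where x·y is the number of positions in which both x and y have a 1.
|00⟩: (-0.3041 - 0.253 + 0.9184i)/2 = (-0.2786 + 0.4592i)
|01⟩: (-0.3041 + 0.253 + 0.9184i)/2 = (-0.02555 + 0.4592i)
|10⟩: (-0.3041 - 0.253 - 0.9184i)/2 = (-0.2786 - 0.4592i)
|11⟩: (-0.3041 + 0.253 - 0.9184i)/2 = (-0.02555 - 0.4592i)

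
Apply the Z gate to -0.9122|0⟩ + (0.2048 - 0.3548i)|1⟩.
-0.9122|0⟩ + (-0.2048 + 0.3548i)|1⟩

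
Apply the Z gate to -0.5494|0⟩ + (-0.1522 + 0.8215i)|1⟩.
-0.5494|0⟩ + (0.1522 - 0.8215i)|1⟩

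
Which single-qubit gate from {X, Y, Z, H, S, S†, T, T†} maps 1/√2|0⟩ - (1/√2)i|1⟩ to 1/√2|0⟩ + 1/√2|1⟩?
S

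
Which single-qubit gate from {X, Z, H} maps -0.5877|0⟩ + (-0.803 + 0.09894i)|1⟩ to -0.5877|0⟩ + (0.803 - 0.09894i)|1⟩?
Z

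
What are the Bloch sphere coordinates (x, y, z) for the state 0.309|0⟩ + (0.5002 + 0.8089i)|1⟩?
(0.3091, 0.4999, -0.809)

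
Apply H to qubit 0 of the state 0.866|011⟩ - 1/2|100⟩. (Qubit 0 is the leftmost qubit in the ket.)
-1/√8|000⟩ + 0.6124|011⟩ + 1/√8|100⟩ + 0.6124|111⟩

H on qubit 0 mixes each pair of kets that differ only in qubit 0: amplitudes (a, b) of (|…0…⟩, |…1…⟩) become ((a + b)/√2, (a − b)/√2). Kets absent from the input have amplitude 0.
(|000⟩, |100⟩): (a, b) = (0, -1/2) → (-1/√8, 1/√8)
(|011⟩, |111⟩): (a, b) = (0.866, 0) → (0.6124, 0.6124)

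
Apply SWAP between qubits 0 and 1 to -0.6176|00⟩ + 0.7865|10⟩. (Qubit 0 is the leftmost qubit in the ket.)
-0.6176|00⟩ + 0.7865|01⟩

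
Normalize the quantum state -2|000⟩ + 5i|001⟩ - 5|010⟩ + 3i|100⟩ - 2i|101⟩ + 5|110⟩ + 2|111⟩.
-0.2041|000⟩ + 0.5103i|001⟩ - 0.5103|010⟩ + 0.3062i|100⟩ - 0.2041i|101⟩ + 0.5103|110⟩ + 0.2041|111⟩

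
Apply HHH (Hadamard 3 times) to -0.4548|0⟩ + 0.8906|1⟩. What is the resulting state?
0.3082|0⟩ - 0.9513|1⟩

H² = I, so H^3 = H: a single Hadamard. With (a, b) = (-0.4548, 0.8906), H gives ((a + b)/√2, (a − b)/√2) = (0.3082, -0.9513).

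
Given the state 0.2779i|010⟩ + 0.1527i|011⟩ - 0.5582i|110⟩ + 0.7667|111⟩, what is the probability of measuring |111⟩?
0.5878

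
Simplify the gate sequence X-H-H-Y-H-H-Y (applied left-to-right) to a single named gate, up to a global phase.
X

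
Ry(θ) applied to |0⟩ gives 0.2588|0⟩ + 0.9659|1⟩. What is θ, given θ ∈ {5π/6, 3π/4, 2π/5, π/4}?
5π/6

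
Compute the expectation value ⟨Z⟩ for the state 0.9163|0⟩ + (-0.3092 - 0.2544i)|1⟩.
0.6793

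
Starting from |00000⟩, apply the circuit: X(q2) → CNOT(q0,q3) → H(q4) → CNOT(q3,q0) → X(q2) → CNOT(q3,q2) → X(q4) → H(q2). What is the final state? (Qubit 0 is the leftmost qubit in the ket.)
1/2|00000⟩ + 1/2|00001⟩ + 1/2|00100⟩ + 1/2|00101⟩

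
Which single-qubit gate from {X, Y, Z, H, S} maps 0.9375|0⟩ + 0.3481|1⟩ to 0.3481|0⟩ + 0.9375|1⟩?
X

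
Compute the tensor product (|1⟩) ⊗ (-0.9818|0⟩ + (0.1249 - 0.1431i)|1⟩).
-0.9818|10⟩ + (0.1249 - 0.1431i)|11⟩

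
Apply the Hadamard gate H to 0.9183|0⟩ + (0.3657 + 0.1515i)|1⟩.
(0.9079 + 0.1071i)|0⟩ + (0.3907 - 0.1071i)|1⟩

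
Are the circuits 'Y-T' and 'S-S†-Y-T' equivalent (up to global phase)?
Yes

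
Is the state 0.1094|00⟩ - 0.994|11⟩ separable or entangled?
Entangled

Writing the state as a|00⟩ + b|01⟩ + c|10⟩ + d|11⟩, it is a product state iff ad − bc = 0.
Here (a, b, c, d) = (0.1094, 0, 0, -0.994): ad − bc = (0.1094)(-0.994) − (0)(0) = -0.1087 ≠ 0, so the state is entangled.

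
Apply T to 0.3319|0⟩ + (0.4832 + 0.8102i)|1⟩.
0.3319|0⟩ + (-0.2312 + 0.9146i)|1⟩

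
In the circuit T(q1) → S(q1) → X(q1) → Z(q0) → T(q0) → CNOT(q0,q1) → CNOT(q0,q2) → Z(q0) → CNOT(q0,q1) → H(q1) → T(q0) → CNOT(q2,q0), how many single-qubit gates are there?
8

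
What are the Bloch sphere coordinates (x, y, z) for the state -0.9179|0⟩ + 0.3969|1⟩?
(-0.7286, 0, 0.685)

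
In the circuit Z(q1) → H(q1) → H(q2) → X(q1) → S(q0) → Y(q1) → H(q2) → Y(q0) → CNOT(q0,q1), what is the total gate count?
9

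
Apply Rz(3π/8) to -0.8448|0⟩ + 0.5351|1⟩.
(-0.7024 + 0.4693i)|0⟩ + (0.4449 + 0.2973i)|1⟩

Rz(3π/8) = [[e^(−iθ/2), 0], [0, e^(iθ/2)]] with e^(±iθ/2) = cos(θ/2) ± i·sin(θ/2); θ = 3π/8, cos(θ/2) ≈ 0.83147, sin(θ/2) ≈ 0.55557.
With a = amp(|0⟩) = -0.8448 and b = amp(|1⟩) = 0.5351:
new amp(|0⟩) = (0.83147 - 0.55557i)·a = (-0.7024 + 0.4693i)
new amp(|1⟩) = (0.83147 + 0.55557i)·b = (0.4449 + 0.2973i)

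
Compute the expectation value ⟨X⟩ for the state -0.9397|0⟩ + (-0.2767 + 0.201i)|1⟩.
0.52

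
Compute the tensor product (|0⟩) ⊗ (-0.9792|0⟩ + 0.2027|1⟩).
-0.9792|00⟩ + 0.2027|01⟩

amp(|b₁b₂…⟩) = product of the factor amplitudes for bits b₁, b₂, …; only kets whose every factor amplitude is nonzero survive.
|00⟩: (1)(-0.9792) = -0.9792
|01⟩: (1)(0.2027) = 0.2027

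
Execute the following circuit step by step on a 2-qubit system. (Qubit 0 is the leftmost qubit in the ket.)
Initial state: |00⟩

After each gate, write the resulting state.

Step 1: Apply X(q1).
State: |01⟩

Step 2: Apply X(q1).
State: |00⟩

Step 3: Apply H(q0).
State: 1/√2|00⟩ + 1/√2|10⟩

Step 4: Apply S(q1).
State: 1/√2|00⟩ + 1/√2|10⟩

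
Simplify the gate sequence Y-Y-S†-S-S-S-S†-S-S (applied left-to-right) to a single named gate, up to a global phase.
S†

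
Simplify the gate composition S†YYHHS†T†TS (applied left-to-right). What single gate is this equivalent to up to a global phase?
S†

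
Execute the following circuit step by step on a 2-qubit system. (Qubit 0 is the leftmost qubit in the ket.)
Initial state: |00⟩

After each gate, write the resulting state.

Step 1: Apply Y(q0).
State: i|10⟩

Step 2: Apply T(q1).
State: i|10⟩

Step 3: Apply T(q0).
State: (-1/√2 + (1/√2)i)|10⟩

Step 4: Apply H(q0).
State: (-1/2 + (1/2)i)|00⟩ + (1/2 - (1/2)i)|10⟩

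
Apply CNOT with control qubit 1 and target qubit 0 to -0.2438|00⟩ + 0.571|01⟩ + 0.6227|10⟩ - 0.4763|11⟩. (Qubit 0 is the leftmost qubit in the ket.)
-0.2438|00⟩ - 0.4763|01⟩ + 0.6227|10⟩ + 0.571|11⟩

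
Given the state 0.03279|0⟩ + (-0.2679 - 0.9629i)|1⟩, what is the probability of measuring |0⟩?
0.001075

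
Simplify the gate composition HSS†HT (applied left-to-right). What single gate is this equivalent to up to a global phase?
T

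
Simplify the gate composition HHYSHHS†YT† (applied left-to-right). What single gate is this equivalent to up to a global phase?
T†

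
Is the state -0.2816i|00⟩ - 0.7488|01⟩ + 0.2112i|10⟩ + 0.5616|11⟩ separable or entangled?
Separable

Writing the state as a|00⟩ + b|01⟩ + c|10⟩ + d|11⟩, it is a product state iff ad − bc = 0.
Here (a, b, c, d) = (-0.2816i, -0.7488, 0.2112i, 0.5616): ad − bc = (-0.2816i)(0.5616) − (-0.7488)(0.2112i) = 0, so the state is separable.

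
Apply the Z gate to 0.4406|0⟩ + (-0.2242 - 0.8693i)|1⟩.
0.4406|0⟩ + (0.2242 + 0.8693i)|1⟩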